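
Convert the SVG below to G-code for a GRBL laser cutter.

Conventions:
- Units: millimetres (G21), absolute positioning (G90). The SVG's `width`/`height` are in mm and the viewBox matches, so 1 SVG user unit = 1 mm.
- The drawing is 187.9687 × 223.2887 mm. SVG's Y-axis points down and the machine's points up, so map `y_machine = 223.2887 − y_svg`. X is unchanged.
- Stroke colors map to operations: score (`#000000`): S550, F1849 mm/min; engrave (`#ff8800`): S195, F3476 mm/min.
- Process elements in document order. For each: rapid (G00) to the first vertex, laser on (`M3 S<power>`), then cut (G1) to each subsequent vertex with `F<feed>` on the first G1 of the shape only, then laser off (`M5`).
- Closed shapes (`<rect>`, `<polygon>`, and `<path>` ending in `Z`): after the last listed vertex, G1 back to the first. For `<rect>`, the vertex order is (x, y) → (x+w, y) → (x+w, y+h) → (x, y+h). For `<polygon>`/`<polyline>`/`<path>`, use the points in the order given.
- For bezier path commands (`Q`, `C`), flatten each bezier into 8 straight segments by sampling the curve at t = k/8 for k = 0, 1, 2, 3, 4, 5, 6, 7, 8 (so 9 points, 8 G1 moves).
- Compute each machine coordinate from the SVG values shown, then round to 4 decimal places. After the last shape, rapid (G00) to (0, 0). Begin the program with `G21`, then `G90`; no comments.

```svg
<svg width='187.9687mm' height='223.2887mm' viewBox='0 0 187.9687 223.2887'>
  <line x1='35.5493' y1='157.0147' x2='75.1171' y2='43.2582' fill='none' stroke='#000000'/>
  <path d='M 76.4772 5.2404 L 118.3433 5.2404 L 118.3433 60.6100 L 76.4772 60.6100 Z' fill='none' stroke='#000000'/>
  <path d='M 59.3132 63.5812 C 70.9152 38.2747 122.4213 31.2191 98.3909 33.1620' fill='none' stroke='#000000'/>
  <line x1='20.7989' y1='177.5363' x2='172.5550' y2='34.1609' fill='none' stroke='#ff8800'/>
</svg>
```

G21
G90
G00 X35.5493 Y66.2740
M3 S550
G1 X75.1171 Y180.0305 F1849
M5
G00 X76.4772 Y218.0483
M3 S550
G1 X118.3433 Y218.0483 F1849
G1 X118.3433 Y162.6787
G1 X76.4772 Y162.6787
G1 X76.4772 Y218.0483
M5
G00 X59.3132 Y159.7075
M3 S550
G1 X65.3090 Y168.3600 F1849
G1 X73.6930 Y175.4099
G1 X83.1123 Y180.9656
G1 X92.2142 Y185.1356
G1 X99.6458 Y188.0283
G1 X104.0544 Y189.7521
G1 X104.0870 Y190.4154
G1 X98.3909 Y190.1267
M5
G00 X20.7989 Y45.7524
M3 S195
G1 X172.5550 Y189.1278 F3476
M5
G00 X0.0000 Y0.0000

Since the viewBox matches the mm dimensions, user units are millimetres directly. The only transform is the Y-flip y_m = 223.2887 − y_svg.

Shape 1 is a line segment drawn with `<line>`. Its stroke #000000 means score at S550, F1849. After flipping Y the toolpath is (35.5493,66.2740) → (75.1171,180.0305).

Shape 2 is a rectangle drawn with `<path>`. Its stroke #000000 means score at S550, F1849. After flipping Y the toolpath is (76.4772,218.0483) → (118.3433,218.0483) → (118.3433,162.6787) → (76.4772,162.6787) → (76.4772,218.0483), returning to the start.

Shape 3 is a cubic bezier drawn with `<path>`. Its stroke #000000 means score at S550, F1849. After flipping Y the toolpath is (59.3132,159.7075) → (65.3090,168.3600) → (73.6930,175.4099) → (83.1123,180.9656) → (92.2142,185.1356) → (99.6458,188.0283) → (104.0544,189.7521) → (104.0870,190.4154) → (98.3909,190.1267).

Shape 4 is a line segment drawn with `<line>`. Its stroke #ff8800 means engrave at S195, F3476. After flipping Y the toolpath is (20.7989,45.7524) → (172.5550,189.1278).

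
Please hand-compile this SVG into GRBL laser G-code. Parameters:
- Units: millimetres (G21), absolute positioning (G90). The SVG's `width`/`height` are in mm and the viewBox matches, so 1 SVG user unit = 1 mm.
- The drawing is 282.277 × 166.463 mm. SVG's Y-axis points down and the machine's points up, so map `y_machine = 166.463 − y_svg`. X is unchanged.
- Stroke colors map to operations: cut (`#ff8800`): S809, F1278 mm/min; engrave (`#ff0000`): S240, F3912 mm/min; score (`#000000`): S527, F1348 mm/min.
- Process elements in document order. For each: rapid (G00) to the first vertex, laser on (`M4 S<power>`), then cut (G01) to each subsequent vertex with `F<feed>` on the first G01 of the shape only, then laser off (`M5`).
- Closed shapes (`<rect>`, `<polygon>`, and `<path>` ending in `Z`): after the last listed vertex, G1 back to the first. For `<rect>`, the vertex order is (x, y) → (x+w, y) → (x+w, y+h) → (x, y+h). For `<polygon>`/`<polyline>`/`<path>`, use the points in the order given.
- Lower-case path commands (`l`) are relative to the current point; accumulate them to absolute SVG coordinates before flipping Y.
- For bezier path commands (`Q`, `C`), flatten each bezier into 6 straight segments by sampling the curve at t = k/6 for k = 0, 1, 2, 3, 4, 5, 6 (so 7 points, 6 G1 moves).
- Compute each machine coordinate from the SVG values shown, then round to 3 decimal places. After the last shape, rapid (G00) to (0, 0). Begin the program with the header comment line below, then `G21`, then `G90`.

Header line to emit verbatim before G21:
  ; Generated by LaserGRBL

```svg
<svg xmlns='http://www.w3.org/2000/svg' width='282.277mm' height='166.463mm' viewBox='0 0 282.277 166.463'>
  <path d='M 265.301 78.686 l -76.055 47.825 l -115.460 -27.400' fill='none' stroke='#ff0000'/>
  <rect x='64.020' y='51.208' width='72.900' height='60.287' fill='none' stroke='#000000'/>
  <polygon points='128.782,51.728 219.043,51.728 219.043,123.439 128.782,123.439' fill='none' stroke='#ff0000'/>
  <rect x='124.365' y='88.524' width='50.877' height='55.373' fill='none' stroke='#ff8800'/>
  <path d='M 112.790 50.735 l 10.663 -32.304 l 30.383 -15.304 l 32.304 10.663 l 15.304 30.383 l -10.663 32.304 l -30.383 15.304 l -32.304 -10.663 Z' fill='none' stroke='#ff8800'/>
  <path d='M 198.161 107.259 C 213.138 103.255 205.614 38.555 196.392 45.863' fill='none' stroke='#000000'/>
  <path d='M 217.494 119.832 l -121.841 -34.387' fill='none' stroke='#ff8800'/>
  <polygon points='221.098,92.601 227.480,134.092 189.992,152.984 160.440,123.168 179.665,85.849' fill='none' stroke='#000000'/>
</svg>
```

viewBox `0 0 282.277 166.463` with mm width/height → 1 unit = 1 mm. Flip: y_m = 166.463 − y_svg.

**Shape 1** — `<path>` open polyline, stroke `#ff0000` → engrave (S240, F3912). Machine vertices: (265.301,87.777) → (189.246,39.952) → (73.786,67.352). Open path.

**Shape 2** — `<rect>` rectangle, stroke `#000000` → score (S527, F1348). Machine vertices: (64.020,115.255) → (136.920,115.255) → (136.920,54.968) → (64.020,54.968) → (64.020,115.255). Closed: final G1 returns to the first vertex.

**Shape 3** — `<polygon>` rectangle, stroke `#ff0000` → engrave (S240, F3912). Machine vertices: (128.782,114.735) → (219.043,114.735) → (219.043,43.024) → (128.782,43.024) → (128.782,114.735). Closed: final G1 returns to the first vertex.

**Shape 4** — `<rect>` rectangle, stroke `#ff8800` → cut (S809, F1278). Machine vertices: (124.365,77.939) → (175.242,77.939) → (175.242,22.566) → (124.365,22.566) → (124.365,77.939). Closed: final G1 returns to the first vertex.

**Shape 5** — `<path>` regular polygon, stroke `#ff8800` → cut (S809, F1278). Machine vertices: (112.790,115.728) → (123.453,148.032) → (153.836,163.336) → (186.140,152.673) → (201.444,122.290) → (190.781,89.986) → (160.398,74.682) → (128.094,85.345) → (112.790,115.728). Closed: final G1 returns to the first vertex.

**Shape 6** — `<path>` cubic bezier, stroke `#000000` → score (S527, F1348). Control points (SVG): P0=(198.161,107.259), P1=(213.138,103.255), P2=(205.614,38.555), P3=(196.392,45.863); sampled at t=k/6. Machine vertices: (198.161,59.204) → (203.871,65.650) → (206.408,78.525) → (206.351,94.144) → (204.278,108.820) → (200.765,118.868) → (196.392,120.600). Open path.

**Shape 7** — `<path>` line segment, stroke `#ff8800` → cut (S809, F1278). Machine vertices: (217.494,46.631) → (95.653,81.018). Open path.

**Shape 8** — `<polygon>` regular polygon, stroke `#000000` → score (S527, F1348). Machine vertices: (221.098,73.862) → (227.480,32.371) → (189.992,13.479) → (160.440,43.295) → (179.665,80.614) → (221.098,73.862). Closed: final G1 returns to the first vertex.

; Generated by LaserGRBL
G21
G90
G00 X265.301 Y87.777
M4 S240
G01 X189.246 Y39.952 F3912
G01 X73.786 Y67.352
M5
G00 X64.020 Y115.255
M4 S527
G01 X136.920 Y115.255 F1348
G01 X136.920 Y54.968
G01 X64.020 Y54.968
G01 X64.020 Y115.255
M5
G00 X128.782 Y114.735
M4 S240
G01 X219.043 Y114.735 F3912
G01 X219.043 Y43.024
G01 X128.782 Y43.024
G01 X128.782 Y114.735
M5
G00 X124.365 Y77.939
M4 S809
G01 X175.242 Y77.939 F1278
G01 X175.242 Y22.566
G01 X124.365 Y22.566
G01 X124.365 Y77.939
M5
G00 X112.790 Y115.728
M4 S809
G01 X123.453 Y148.032 F1278
G01 X153.836 Y163.336
G01 X186.140 Y152.673
G01 X201.444 Y122.290
G01 X190.781 Y89.986
G01 X160.398 Y74.682
G01 X128.094 Y85.345
G01 X112.790 Y115.728
M5
G00 X198.161 Y59.204
M4 S527
G01 X203.871 Y65.650 F1348
G01 X206.408 Y78.525
G01 X206.351 Y94.144
G01 X204.278 Y108.820
G01 X200.765 Y118.868
G01 X196.392 Y120.600
M5
G00 X217.494 Y46.631
M4 S809
G01 X95.653 Y81.018 F1278
M5
G00 X221.098 Y73.862
M4 S527
G01 X227.480 Y32.371 F1348
G01 X189.992 Y13.479
G01 X160.440 Y43.295
G01 X179.665 Y80.614
G01 X221.098 Y73.862
M5
G00 X0.000 Y0.000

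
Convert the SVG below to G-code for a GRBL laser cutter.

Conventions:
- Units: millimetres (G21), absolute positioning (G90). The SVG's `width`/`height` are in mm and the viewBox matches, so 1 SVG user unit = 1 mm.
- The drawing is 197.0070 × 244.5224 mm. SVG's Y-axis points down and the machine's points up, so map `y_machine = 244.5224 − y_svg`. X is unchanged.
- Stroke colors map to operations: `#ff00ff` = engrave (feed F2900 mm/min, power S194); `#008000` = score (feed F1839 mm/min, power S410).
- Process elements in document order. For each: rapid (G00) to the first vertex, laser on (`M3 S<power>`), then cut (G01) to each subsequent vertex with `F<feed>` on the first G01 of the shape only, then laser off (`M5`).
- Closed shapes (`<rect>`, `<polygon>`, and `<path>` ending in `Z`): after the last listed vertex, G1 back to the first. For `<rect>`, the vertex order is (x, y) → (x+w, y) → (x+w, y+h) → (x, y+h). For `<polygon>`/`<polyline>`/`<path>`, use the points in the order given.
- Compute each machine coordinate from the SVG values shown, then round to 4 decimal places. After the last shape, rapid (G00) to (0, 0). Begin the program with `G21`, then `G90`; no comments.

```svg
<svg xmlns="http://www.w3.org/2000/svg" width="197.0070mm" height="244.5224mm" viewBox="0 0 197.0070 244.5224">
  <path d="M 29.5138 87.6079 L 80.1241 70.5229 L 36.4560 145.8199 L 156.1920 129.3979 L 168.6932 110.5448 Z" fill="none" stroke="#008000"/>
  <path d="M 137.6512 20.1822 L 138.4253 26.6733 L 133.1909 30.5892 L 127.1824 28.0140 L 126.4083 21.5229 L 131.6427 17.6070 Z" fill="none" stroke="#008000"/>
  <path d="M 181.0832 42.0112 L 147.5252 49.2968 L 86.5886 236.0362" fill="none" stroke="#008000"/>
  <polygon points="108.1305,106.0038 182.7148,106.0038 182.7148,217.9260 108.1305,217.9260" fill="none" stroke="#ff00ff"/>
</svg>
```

1 u = 1 mm; y_m = 244.5224 − y.

[1] `<path>` closed polygon, #008000→score S410 F1839: (29.5138,156.9145) → (80.1241,173.9995) → (36.4560,98.7025) → (156.1920,115.1245) → (168.6932,133.9776) → (29.5138,156.9145) (closed)

[2] `<path>` regular polygon, #008000→score S410 F1839: (137.6512,224.3402) → (138.4253,217.8491) → (133.1909,213.9332) → (127.1824,216.5084) → (126.4083,222.9995) → (131.6427,226.9154) → (137.6512,224.3402) (closed)

[3] `<path>` open polyline, #008000→score S410 F1839: (181.0832,202.5112) → (147.5252,195.2256) → (86.5886,8.4862)

[4] `<polygon>` rectangle, #ff00ff→engrave S194 F2900: (108.1305,138.5186) → (182.7148,138.5186) → (182.7148,26.5964) → (108.1305,26.5964) → (108.1305,138.5186) (closed)

G21
G90
G00 X29.5138 Y156.9145
M3 S410
G01 X80.1241 Y173.9995 F1839
G01 X36.4560 Y98.7025
G01 X156.1920 Y115.1245
G01 X168.6932 Y133.9776
G01 X29.5138 Y156.9145
M5
G00 X137.6512 Y224.3402
M3 S410
G01 X138.4253 Y217.8491 F1839
G01 X133.1909 Y213.9332
G01 X127.1824 Y216.5084
G01 X126.4083 Y222.9995
G01 X131.6427 Y226.9154
G01 X137.6512 Y224.3402
M5
G00 X181.0832 Y202.5112
M3 S410
G01 X147.5252 Y195.2256 F1839
G01 X86.5886 Y8.4862
M5
G00 X108.1305 Y138.5186
M3 S194
G01 X182.7148 Y138.5186 F2900
G01 X182.7148 Y26.5964
G01 X108.1305 Y26.5964
G01 X108.1305 Y138.5186
M5
G00 X0.0000 Y0.0000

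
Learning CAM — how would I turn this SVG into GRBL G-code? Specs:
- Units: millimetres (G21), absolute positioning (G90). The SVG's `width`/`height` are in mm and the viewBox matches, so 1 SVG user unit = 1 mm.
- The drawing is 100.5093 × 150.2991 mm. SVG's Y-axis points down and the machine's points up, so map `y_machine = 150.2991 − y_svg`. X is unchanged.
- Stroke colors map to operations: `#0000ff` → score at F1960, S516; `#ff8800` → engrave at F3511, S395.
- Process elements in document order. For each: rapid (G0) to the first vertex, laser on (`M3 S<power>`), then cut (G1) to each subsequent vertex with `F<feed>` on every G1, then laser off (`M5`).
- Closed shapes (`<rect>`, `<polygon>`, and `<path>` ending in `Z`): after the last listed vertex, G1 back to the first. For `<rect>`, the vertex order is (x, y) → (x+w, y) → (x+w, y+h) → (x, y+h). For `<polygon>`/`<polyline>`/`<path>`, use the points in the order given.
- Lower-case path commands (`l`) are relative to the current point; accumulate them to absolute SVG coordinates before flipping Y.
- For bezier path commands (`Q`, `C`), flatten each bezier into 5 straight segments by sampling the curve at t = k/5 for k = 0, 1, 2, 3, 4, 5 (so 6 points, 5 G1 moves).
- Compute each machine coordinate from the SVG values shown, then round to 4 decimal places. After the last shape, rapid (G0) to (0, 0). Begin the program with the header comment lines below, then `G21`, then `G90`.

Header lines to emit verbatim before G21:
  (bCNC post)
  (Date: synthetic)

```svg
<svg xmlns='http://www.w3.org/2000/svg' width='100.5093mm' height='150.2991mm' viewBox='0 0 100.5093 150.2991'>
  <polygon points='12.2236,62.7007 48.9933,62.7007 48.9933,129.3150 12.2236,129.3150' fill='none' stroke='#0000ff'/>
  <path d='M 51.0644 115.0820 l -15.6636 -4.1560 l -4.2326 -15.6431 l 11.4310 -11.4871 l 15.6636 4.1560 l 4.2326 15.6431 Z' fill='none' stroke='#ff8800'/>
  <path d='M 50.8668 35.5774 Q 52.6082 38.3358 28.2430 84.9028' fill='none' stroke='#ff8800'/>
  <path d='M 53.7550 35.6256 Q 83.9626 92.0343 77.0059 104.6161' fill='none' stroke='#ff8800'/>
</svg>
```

(bCNC post)
(Date: synthetic)
G21
G90
G0 X12.2236 Y87.5984
M3 S516
G1 X48.9933 Y87.5984 F1960
G1 X48.9933 Y20.9841 F1960
G1 X12.2236 Y20.9841 F1960
G1 X12.2236 Y87.5984 F1960
M5
G0 X51.0644 Y35.2171
M3 S395
G1 X35.4008 Y39.3731 F3511
G1 X31.1682 Y55.0162 F3511
G1 X42.5992 Y66.5033 F3511
G1 X58.2628 Y62.3473 F3511
G1 X62.4954 Y46.7042 F3511
G1 X51.0644 Y35.2171 F3511
M5
G0 X50.8668 Y114.7217
M3 S395
G1 X50.5191 Y111.8660 F3511
G1 X48.0829 Y105.5056 F3511
G1 X43.5581 Y95.6405 F3511
G1 X36.9448 Y82.2708 F3511
G1 X28.2430 Y65.3963 F3511
M5
G0 X53.7550 Y114.6735
M3 S395
G1 X64.3515 Y93.8631 F3511
G1 X71.9748 Y76.5588 F3511
G1 X76.6250 Y62.7607 F3511
G1 X78.3020 Y52.4688 F3511
G1 X77.0059 Y45.6830 F3511
M5
G0 X0.0000 Y0.0000

Since the viewBox matches the mm dimensions, user units are millimetres directly. The only transform is the Y-flip y_m = 150.2991 − y_svg.

Shape 1 is a rectangle drawn with `<polygon>`. Its stroke #0000ff means score at S516, F1960. After flipping Y the toolpath is (12.2236,87.5984) → (48.9933,87.5984) → (48.9933,20.9841) → (12.2236,20.9841) → (12.2236,87.5984), returning to the start.

Shape 2 is a regular polygon drawn with `<path>`. Its stroke #ff8800 means engrave at S395, F3511. After flipping Y the toolpath is (51.0644,35.2171) → (35.4008,39.3731) → (31.1682,55.0162) → (42.5992,66.5033) → (58.2628,62.3473) → (62.4954,46.7042) → (51.0644,35.2171), returning to the start.

Shape 3 is a quadratic bezier drawn with `<path>`. Its stroke #ff8800 means engrave at S395, F3511. After flipping Y the toolpath is (50.8668,114.7217) → (50.5191,111.8660) → (48.0829,105.5056) → (43.5581,95.6405) → (36.9448,82.2708) → (28.2430,65.3963).

Shape 4 is a quadratic bezier drawn with `<path>`. Its stroke #ff8800 means engrave at S395, F3511. After flipping Y the toolpath is (53.7550,114.6735) → (64.3515,93.8631) → (71.9748,76.5588) → (76.6250,62.7607) → (78.3020,52.4688) → (77.0059,45.6830).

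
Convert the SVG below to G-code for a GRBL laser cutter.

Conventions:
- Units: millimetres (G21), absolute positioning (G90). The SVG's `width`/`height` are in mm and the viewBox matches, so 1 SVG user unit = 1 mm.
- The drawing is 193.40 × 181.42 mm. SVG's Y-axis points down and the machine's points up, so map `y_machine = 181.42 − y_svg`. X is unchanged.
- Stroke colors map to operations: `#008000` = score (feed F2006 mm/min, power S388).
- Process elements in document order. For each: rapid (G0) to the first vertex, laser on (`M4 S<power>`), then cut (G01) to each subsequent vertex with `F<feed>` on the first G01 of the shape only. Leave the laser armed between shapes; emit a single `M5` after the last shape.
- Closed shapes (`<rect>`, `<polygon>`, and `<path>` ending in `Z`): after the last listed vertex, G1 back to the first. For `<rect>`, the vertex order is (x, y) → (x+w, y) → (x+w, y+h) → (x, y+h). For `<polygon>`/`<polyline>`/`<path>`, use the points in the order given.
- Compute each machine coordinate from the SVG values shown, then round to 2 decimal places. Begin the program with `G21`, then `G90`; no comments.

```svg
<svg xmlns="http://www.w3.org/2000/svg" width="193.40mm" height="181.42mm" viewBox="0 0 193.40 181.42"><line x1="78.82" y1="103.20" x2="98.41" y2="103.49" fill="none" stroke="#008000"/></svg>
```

1 u = 1 mm; y_m = 181.42 − y.

[1] `<line>` line segment, #008000→score S388 F2006: (78.82,78.22) → (98.41,77.93)

G21
G90
G0 X78.82 Y78.22
M4 S388
G01 X98.41 Y77.93 F2006
M5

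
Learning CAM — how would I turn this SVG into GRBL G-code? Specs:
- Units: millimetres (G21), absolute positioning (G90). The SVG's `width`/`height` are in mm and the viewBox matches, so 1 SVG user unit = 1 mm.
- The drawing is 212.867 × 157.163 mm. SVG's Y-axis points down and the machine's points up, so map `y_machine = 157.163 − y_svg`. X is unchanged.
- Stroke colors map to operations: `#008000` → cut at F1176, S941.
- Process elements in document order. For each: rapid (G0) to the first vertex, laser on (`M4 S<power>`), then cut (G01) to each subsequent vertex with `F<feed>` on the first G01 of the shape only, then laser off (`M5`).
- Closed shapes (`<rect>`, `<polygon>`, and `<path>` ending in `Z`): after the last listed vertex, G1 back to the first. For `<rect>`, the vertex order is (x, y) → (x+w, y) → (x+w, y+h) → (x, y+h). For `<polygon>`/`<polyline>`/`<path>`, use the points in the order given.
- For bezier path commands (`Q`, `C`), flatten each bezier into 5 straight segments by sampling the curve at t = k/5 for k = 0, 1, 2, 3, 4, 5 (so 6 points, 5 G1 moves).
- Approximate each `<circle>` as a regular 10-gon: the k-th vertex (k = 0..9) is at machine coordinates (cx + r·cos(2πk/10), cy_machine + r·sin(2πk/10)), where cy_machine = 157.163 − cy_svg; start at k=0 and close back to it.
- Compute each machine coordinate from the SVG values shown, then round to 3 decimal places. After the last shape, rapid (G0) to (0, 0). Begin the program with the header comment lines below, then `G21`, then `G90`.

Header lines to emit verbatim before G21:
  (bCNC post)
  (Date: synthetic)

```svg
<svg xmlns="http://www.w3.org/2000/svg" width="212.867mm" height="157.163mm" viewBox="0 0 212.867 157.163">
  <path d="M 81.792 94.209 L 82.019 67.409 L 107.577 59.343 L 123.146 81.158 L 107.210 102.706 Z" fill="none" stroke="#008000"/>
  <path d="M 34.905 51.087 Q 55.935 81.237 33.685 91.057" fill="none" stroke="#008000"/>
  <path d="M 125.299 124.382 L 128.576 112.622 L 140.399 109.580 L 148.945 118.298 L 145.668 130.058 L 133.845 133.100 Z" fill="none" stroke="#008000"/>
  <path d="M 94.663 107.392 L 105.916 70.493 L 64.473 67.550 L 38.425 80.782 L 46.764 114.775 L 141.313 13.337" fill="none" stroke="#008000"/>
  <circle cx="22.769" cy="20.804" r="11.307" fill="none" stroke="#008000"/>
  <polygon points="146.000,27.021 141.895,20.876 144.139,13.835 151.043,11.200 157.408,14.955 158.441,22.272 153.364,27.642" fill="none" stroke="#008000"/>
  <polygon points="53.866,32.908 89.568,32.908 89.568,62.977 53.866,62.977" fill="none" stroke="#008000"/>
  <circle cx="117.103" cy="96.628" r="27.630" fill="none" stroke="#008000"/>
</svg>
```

(bCNC post)
(Date: synthetic)
G21
G90
G0 X81.792 Y62.954
M4 S941
G01 X82.019 Y89.754 F1176
G01 X107.577 Y97.820
G01 X123.146 Y76.005
G01 X107.210 Y54.457
G01 X81.792 Y62.954
M5
G0 X34.905 Y106.076
M4 S941
G01 X41.586 Y94.829 F1176
G01 X44.804 Y85.209
G01 X44.560 Y77.215
G01 X40.854 Y70.847
G01 X33.685 Y66.106
M5
G0 X125.299 Y32.781
M4 S941
G01 X128.576 Y44.541 F1176
G01 X140.399 Y47.583
G01 X148.945 Y38.865
G01 X145.668 Y27.105
G01 X133.845 Y24.063
G01 X125.299 Y32.781
M5
G0 X94.663 Y49.771
M4 S941
G01 X105.916 Y86.670 F1176
G01 X64.473 Y89.613
G01 X38.425 Y76.381
G01 X46.764 Y42.388
G01 X141.313 Y143.826
M5
G0 X34.076 Y136.359
M4 S941
G01 X31.917 Y143.005 F1176
G01 X26.263 Y147.113
G01 X19.275 Y147.113
G01 X13.621 Y143.005
G01 X11.462 Y136.359
G01 X13.621 Y129.713
G01 X19.275 Y125.605
G01 X26.263 Y125.605
G01 X31.917 Y129.713
G01 X34.076 Y136.359
M5
G0 X146.000 Y130.142
M4 S941
G01 X141.895 Y136.287 F1176
G01 X144.139 Y143.328
G01 X151.043 Y145.963
G01 X157.408 Y142.208
G01 X158.441 Y134.891
G01 X153.364 Y129.521
G01 X146.000 Y130.142
M5
G0 X53.866 Y124.255
M4 S941
G01 X89.568 Y124.255 F1176
G01 X89.568 Y94.186
G01 X53.866 Y94.186
G01 X53.866 Y124.255
M5
G0 X144.733 Y60.535
M4 S941
G01 X139.456 Y76.776 F1176
G01 X125.641 Y86.813
G01 X108.565 Y86.813
G01 X94.750 Y76.776
G01 X89.473 Y60.535
G01 X94.750 Y44.294
G01 X108.565 Y34.257
G01 X125.641 Y34.257
G01 X139.456 Y44.294
G01 X144.733 Y60.535
M5
G0 X0.000 Y0.000

1 u = 1 mm; y_m = 157.163 − y.

[1] `<path>` regular polygon, #008000→cut S941 F1176: (81.792,62.954) → (82.019,89.754) → (107.577,97.820) → (123.146,76.005) → (107.210,54.457) → (81.792,62.954) (closed)

[2] `<path>` quadratic bezier, #008000→cut S941 F1176: (34.905,106.076) → (41.586,94.829) → (44.804,85.209) → (44.560,77.215) → (40.854,70.847) → (33.685,66.106)

[3] `<path>` regular polygon, #008000→cut S941 F1176: (125.299,32.781) → (128.576,44.541) → (140.399,47.583) → (148.945,38.865) → (145.668,27.105) → (133.845,24.063) → (125.299,32.781) (closed)

[4] `<path>` open polyline, #008000→cut S941 F1176: (94.663,49.771) → (105.916,86.670) → (64.473,89.613) → (38.425,76.381) → (46.764,42.388) → (141.313,143.826)

[5] `<circle>` circle, #008000→cut S941 F1176: (34.076,136.359) → (31.917,143.005) → (26.263,147.113) → (19.275,147.113) → (13.621,143.005) → (11.462,136.359) → (13.621,129.713) → (19.275,125.605) → (26.263,125.605) → (31.917,129.713) → (34.076,136.359) (closed)

[6] `<polygon>` regular polygon, #008000→cut S941 F1176: (146.000,130.142) → (141.895,136.287) → (144.139,143.328) → (151.043,145.963) → (157.408,142.208) → (158.441,134.891) → (153.364,129.521) → (146.000,130.142) (closed)

[7] `<polygon>` rectangle, #008000→cut S941 F1176: (53.866,124.255) → (89.568,124.255) → (89.568,94.186) → (53.866,94.186) → (53.866,124.255) (closed)

[8] `<circle>` circle, #008000→cut S941 F1176: (144.733,60.535) → (139.456,76.776) → (125.641,86.813) → (108.565,86.813) → (94.750,76.776) → (89.473,60.535) → (94.750,44.294) → (108.565,34.257) → (125.641,34.257) → (139.456,44.294) → (144.733,60.535) (closed)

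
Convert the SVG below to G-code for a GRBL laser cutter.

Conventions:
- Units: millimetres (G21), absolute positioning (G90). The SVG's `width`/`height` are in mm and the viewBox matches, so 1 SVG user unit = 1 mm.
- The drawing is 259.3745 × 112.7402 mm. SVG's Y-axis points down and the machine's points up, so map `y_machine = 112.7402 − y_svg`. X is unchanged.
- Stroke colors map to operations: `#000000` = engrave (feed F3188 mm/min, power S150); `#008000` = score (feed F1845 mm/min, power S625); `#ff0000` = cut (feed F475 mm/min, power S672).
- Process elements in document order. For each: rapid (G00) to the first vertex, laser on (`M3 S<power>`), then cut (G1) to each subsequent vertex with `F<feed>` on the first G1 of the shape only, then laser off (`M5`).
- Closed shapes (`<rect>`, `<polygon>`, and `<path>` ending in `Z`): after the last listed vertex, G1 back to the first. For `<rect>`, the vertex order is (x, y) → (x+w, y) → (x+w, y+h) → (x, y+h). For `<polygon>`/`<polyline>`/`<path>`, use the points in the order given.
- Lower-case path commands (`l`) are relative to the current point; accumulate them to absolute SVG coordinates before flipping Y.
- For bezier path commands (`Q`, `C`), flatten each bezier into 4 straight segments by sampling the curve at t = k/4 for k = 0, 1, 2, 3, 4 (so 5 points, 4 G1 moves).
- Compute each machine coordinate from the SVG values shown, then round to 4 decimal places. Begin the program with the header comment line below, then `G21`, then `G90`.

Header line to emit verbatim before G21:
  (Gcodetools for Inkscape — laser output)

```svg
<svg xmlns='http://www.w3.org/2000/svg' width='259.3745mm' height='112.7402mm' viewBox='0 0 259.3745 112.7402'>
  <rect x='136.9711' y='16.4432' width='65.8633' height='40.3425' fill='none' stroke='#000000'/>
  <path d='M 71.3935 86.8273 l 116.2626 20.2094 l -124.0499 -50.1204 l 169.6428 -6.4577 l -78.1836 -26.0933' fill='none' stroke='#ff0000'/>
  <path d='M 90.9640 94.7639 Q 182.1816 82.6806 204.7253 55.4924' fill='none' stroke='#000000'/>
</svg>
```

1 u = 1 mm; y_m = 112.7402 − y.

[1] `<rect>` rectangle, #000000→engrave S150 F3188: (136.9711,96.2970) → (202.8344,96.2970) → (202.8344,55.9545) → (136.9711,55.9545) → (136.9711,96.2970) (closed)

[2] `<path>` open polyline, #ff0000→cut S672 F475: (71.3935,25.9129) → (187.6561,5.7035) → (63.6062,55.8239) → (233.2490,62.2816) → (155.0654,88.3749)

[3] `<path>` quadratic bezier, #000000→engrave S150 F3188: (90.9640,17.9763) → (132.2807,24.9620) → (165.0131,33.8358) → (189.1613,44.5978) → (204.7253,57.2478)

(Gcodetools for Inkscape — laser output)
G21
G90
G00 X136.9711 Y96.2970
M3 S150
G1 X202.8344 Y96.2970 F3188
G1 X202.8344 Y55.9545
G1 X136.9711 Y55.9545
G1 X136.9711 Y96.2970
M5
G00 X71.3935 Y25.9129
M3 S672
G1 X187.6561 Y5.7035 F475
G1 X63.6062 Y55.8239
G1 X233.2490 Y62.2816
G1 X155.0654 Y88.3749
M5
G00 X90.9640 Y17.9763
M3 S150
G1 X132.2807 Y24.9620 F3188
G1 X165.0131 Y33.8358
G1 X189.1613 Y44.5978
G1 X204.7253 Y57.2478
M5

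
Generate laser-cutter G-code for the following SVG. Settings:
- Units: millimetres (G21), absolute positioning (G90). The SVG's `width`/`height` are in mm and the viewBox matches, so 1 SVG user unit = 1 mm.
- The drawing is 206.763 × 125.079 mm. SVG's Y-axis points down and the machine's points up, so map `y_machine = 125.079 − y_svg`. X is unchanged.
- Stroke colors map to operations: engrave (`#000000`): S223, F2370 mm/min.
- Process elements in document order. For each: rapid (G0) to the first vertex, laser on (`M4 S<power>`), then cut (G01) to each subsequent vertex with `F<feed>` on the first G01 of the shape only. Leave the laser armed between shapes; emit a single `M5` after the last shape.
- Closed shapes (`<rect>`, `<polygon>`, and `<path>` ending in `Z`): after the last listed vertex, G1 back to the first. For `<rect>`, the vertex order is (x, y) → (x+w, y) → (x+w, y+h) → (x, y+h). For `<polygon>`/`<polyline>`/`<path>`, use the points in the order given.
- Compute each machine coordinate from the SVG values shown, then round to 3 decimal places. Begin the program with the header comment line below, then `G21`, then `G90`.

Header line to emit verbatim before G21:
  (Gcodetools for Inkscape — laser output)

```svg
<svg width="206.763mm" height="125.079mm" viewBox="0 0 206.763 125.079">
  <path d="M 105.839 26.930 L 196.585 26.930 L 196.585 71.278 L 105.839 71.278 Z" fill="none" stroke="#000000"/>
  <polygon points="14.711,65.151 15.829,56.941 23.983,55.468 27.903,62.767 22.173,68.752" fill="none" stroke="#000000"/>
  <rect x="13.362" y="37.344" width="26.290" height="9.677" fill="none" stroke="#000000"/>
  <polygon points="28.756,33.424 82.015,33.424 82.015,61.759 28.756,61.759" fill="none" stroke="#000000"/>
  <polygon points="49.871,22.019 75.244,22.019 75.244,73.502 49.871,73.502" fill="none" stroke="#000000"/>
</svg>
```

(Gcodetools for Inkscape — laser output)
G21
G90
G0 X105.839 Y98.149
M4 S223
G01 X196.585 Y98.149 F2370
G01 X196.585 Y53.801
G01 X105.839 Y53.801
G01 X105.839 Y98.149
G0 X14.711 Y59.928
M4 S223
G01 X15.829 Y68.138 F2370
G01 X23.983 Y69.611
G01 X27.903 Y62.312
G01 X22.173 Y56.327
G01 X14.711 Y59.928
G0 X13.362 Y87.735
M4 S223
G01 X39.652 Y87.735 F2370
G01 X39.652 Y78.058
G01 X13.362 Y78.058
G01 X13.362 Y87.735
G0 X28.756 Y91.655
M4 S223
G01 X82.015 Y91.655 F2370
G01 X82.015 Y63.320
G01 X28.756 Y63.320
G01 X28.756 Y91.655
G0 X49.871 Y103.060
M4 S223
G01 X75.244 Y103.060 F2370
G01 X75.244 Y51.577
G01 X49.871 Y51.577
G01 X49.871 Y103.060
M5

Since the viewBox matches the mm dimensions, user units are millimetres directly. The only transform is the Y-flip y_m = 125.079 − y_svg.

Shape 1 is a rectangle drawn with `<path>`. Its stroke #000000 means engrave at S223, F2370. After flipping Y the toolpath is (105.839,98.149) → (196.585,98.149) → (196.585,53.801) → (105.839,53.801) → (105.839,98.149), returning to the start.

Shape 2 is a regular polygon drawn with `<polygon>`. Its stroke #000000 means engrave at S223, F2370. After flipping Y the toolpath is (14.711,59.928) → (15.829,68.138) → (23.983,69.611) → (27.903,62.312) → (22.173,56.327) → (14.711,59.928), returning to the start.

Shape 3 is a rectangle drawn with `<rect>`. Its stroke #000000 means engrave at S223, F2370. After flipping Y the toolpath is (13.362,87.735) → (39.652,87.735) → (39.652,78.058) → (13.362,78.058) → (13.362,87.735), returning to the start.

Shape 4 is a rectangle drawn with `<polygon>`. Its stroke #000000 means engrave at S223, F2370. After flipping Y the toolpath is (28.756,91.655) → (82.015,91.655) → (82.015,63.320) → (28.756,63.320) → (28.756,91.655), returning to the start.

Shape 5 is a rectangle drawn with `<polygon>`. Its stroke #000000 means engrave at S223, F2370. After flipping Y the toolpath is (49.871,103.060) → (75.244,103.060) → (75.244,51.577) → (49.871,51.577) → (49.871,103.060), returning to the start.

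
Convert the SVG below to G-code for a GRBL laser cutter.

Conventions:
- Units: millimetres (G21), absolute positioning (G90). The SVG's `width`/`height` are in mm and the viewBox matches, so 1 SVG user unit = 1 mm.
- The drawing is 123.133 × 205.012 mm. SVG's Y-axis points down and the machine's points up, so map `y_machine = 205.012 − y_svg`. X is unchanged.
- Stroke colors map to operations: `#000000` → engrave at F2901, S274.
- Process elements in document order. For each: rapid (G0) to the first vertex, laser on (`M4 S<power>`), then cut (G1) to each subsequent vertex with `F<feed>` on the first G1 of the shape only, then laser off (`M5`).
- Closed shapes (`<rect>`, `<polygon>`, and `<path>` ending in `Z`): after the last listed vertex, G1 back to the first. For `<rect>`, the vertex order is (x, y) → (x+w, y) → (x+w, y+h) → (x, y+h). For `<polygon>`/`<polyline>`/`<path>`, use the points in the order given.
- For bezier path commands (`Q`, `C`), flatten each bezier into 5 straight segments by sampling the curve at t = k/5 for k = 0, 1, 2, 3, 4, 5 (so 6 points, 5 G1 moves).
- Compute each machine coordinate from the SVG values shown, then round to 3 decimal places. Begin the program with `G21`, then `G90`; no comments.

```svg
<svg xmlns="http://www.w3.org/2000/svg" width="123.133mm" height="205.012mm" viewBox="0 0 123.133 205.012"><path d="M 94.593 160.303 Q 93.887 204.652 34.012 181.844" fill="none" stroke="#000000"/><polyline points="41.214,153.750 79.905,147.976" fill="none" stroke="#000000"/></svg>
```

1 u = 1 mm; y_m = 205.012 − y.

[1] `<path>` quadratic bezier, #000000→engrave S274 F2901: (94.593,44.709) → (91.944,29.656) → (84.561,19.975) → (72.445,15.667) → (55.595,16.731) → (34.012,23.168)

[2] `<polyline>` line segment, #000000→engrave S274 F2901: (41.214,51.262) → (79.905,57.036)

G21
G90
G0 X94.593 Y44.709
M4 S274
G1 X91.944 Y29.656 F2901
G1 X84.561 Y19.975
G1 X72.445 Y15.667
G1 X55.595 Y16.731
G1 X34.012 Y23.168
M5
G0 X41.214 Y51.262
M4 S274
G1 X79.905 Y57.036 F2901
M5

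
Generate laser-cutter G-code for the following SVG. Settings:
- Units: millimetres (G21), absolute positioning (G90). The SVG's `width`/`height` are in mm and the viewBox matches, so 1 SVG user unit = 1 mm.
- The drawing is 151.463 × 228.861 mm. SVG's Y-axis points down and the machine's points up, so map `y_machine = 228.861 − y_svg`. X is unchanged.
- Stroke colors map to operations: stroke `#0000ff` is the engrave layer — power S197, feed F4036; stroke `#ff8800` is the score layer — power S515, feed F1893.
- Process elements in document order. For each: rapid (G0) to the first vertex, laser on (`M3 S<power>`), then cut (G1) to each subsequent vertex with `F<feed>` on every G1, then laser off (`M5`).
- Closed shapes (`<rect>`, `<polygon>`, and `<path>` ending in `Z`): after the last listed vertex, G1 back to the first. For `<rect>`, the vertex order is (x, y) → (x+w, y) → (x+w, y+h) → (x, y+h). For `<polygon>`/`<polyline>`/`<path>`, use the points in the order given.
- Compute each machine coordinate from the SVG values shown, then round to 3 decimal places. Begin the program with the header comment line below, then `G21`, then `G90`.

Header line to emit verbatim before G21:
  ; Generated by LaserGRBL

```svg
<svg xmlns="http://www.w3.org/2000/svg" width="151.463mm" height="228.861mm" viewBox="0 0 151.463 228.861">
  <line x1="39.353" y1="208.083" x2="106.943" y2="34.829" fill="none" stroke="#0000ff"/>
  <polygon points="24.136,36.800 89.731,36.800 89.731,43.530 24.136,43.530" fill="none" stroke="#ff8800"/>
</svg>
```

; Generated by LaserGRBL
G21
G90
G0 X39.353 Y20.778
M3 S197
G1 X106.943 Y194.032 F4036
M5
G0 X24.136 Y192.061
M3 S515
G1 X89.731 Y192.061 F1893
G1 X89.731 Y185.331 F1893
G1 X24.136 Y185.331 F1893
G1 X24.136 Y192.061 F1893
M5

viewBox `0 0 151.463 228.861` with mm width/height → 1 unit = 1 mm. Flip: y_m = 228.861 − y_svg.

**Shape 1** — `<line>` line segment, stroke `#0000ff` → engrave (S197, F4036). Machine vertices: (39.353,20.778) → (106.943,194.032). Open path.

**Shape 2** — `<polygon>` rectangle, stroke `#ff8800` → score (S515, F1893). Machine vertices: (24.136,192.061) → (89.731,192.061) → (89.731,185.331) → (24.136,185.331) → (24.136,192.061). Closed: final G1 returns to the first vertex.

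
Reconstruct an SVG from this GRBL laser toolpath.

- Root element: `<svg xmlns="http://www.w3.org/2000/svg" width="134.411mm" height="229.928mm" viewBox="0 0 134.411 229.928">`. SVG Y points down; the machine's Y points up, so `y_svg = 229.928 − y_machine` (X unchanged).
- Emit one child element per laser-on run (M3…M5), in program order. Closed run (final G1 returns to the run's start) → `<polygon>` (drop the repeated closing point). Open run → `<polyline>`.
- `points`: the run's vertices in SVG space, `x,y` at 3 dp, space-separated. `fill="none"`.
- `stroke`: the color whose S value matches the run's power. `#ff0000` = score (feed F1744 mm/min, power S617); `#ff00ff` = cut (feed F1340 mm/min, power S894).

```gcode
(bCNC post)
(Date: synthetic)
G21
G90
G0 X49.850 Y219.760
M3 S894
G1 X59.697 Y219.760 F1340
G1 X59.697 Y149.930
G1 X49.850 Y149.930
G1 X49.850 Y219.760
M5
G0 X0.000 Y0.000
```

<svg xmlns="http://www.w3.org/2000/svg" width="134.411mm" height="229.928mm" viewBox="0 0 134.411 229.928">
  <polygon points="49.850,10.168 59.697,10.168 59.697,79.998 49.850,79.998" fill="none" stroke="#ff00ff"/>
</svg>

Each laser-on run becomes one SVG element. Flip Y back into SVG space with y_svg = 229.928 − y_machine. Every run uses S894, so all elements get stroke `#ff00ff` (cut).

Run 1: The run returns to its start, so emit a `<polygon>` with points (Y-flipped): 49.850,10.168 59.697,10.168 59.697,79.998 49.850,79.998.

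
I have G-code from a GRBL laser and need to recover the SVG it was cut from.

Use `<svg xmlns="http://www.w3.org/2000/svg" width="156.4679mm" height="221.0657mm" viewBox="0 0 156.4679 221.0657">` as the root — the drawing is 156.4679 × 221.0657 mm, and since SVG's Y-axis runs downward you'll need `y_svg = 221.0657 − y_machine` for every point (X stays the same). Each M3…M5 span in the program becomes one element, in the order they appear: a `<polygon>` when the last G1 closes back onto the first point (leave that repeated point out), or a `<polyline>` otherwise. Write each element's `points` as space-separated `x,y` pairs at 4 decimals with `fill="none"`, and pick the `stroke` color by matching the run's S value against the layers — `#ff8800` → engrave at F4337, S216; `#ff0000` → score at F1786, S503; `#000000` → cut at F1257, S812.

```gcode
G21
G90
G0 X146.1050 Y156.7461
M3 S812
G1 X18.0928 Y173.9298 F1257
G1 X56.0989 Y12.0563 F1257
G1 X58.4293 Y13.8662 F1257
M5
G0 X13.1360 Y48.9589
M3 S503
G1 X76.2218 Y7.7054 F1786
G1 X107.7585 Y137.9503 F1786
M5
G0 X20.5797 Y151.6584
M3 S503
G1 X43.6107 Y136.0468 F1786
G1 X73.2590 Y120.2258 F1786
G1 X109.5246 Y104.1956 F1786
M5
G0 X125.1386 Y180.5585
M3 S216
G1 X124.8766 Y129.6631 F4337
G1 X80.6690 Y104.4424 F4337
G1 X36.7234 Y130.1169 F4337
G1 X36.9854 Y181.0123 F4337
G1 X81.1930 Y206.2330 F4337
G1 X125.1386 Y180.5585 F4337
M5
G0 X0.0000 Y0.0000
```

Each laser-on run becomes one SVG element. Flip Y back into SVG space with y_svg = 221.0657 − y_machine.

Run 1: S812 ⇒ cut layer `#000000`. The run is open, so emit a `<polyline>` with points (Y-flipped): 146.1050,64.3196 18.0928,47.1359 56.0989,209.0094 58.4293,207.1995.

Run 2: the run's S503 means `#ff0000` (score). The run is open, so emit a `<polyline>` with points (Y-flipped): 13.1360,172.1068 76.2218,213.3603 107.7585,83.1154.

Run 3: power S503 maps to stroke `#ff0000` (score). The run is open, so emit a `<polyline>` with points (Y-flipped): 20.5797,69.4073 43.6107,85.0189 73.2590,100.8399 109.5246,116.8701.

Run 4: S216 ⇒ engrave layer `#ff8800`. The run returns to its start, so emit a `<polygon>` with points (Y-flipped): 125.1386,40.5072 124.8766,91.4026 80.6690,116.6233 36.7234,90.9488 36.9854,40.0534 81.1930,14.8327.

<svg xmlns="http://www.w3.org/2000/svg" width="156.4679mm" height="221.0657mm" viewBox="0 0 156.4679 221.0657">
  <polyline points="146.1050,64.3196 18.0928,47.1359 56.0989,209.0094 58.4293,207.1995" fill="none" stroke="#000000"/>
  <polyline points="13.1360,172.1068 76.2218,213.3603 107.7585,83.1154" fill="none" stroke="#ff0000"/>
  <polyline points="20.5797,69.4073 43.6107,85.0189 73.2590,100.8399 109.5246,116.8701" fill="none" stroke="#ff0000"/>
  <polygon points="125.1386,40.5072 124.8766,91.4026 80.6690,116.6233 36.7234,90.9488 36.9854,40.0534 81.1930,14.8327" fill="none" stroke="#ff8800"/>
</svg>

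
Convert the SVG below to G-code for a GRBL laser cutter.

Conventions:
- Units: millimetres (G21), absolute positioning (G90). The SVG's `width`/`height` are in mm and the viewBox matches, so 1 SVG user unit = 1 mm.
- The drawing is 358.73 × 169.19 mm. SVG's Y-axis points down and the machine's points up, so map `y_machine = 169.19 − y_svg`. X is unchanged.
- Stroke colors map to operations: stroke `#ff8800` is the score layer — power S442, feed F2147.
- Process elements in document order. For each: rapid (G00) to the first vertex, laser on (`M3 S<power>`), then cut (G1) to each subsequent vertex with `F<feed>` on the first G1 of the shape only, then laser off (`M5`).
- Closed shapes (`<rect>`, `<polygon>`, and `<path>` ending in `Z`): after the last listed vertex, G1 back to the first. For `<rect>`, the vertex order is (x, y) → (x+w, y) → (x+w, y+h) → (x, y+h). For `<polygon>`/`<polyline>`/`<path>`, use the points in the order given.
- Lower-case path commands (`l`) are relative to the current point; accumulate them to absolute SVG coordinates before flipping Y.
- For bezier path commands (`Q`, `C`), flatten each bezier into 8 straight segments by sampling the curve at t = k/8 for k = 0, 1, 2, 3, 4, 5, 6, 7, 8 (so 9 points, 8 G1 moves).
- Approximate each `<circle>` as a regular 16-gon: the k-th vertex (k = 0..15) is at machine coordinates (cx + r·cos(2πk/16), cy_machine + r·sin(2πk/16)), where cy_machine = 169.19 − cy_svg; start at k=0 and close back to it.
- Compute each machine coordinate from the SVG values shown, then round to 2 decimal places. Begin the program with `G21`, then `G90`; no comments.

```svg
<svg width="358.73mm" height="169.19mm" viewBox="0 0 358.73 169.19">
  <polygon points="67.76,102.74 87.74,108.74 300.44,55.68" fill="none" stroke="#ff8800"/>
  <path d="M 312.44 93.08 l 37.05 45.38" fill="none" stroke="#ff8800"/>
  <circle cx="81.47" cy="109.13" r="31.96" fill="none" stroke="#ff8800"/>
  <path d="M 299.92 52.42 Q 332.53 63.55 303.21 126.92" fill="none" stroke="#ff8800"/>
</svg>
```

Since the viewBox matches the mm dimensions, user units are millimetres directly. The only transform is the Y-flip y_m = 169.19 − y_svg.

Shape 1 is a closed polygon drawn with `<polygon>`. Its stroke #ff8800 means score at S442, F2147. After flipping Y the toolpath is (67.76,66.45) → (87.74,60.45) → (300.44,113.51) → (67.76,66.45), returning to the start.

Shape 2 is a line segment drawn with `<path>`. Its stroke #ff8800 means score at S442, F2147. After flipping Y the toolpath is (312.44,76.11) → (349.49,30.73).

Shape 3 is a circle drawn with `<circle>`. Its stroke #ff8800 means score at S442, F2147. After flipping Y the toolpath is (113.43,60.06) → (111.00,72.29) → (104.07,82.66) → (93.70,89.59) → (81.47,92.02) → (69.24,89.59) → (58.87,82.66) → (51.94,72.29) → (49.51,60.06) → (51.94,47.83) → (58.87,37.46) → (69.24,30.53) → (81.47,28.10) → (93.70,30.53) → (104.07,37.46) → (111.00,47.83) → (113.43,60.06), returning to the start.

Shape 4 is a quadratic bezier drawn with `<path>`. Its stroke #ff8800 means score at S442, F2147. After flipping Y the toolpath is (299.92,116.77) → (307.10,113.17) → (312.35,107.94) → (315.67,101.08) → (317.05,92.58) → (316.49,82.45) → (314.00,70.69) → (309.57,57.30) → (303.21,42.27).

G21
G90
G00 X67.76 Y66.45
M3 S442
G1 X87.74 Y60.45 F2147
G1 X300.44 Y113.51
G1 X67.76 Y66.45
M5
G00 X312.44 Y76.11
M3 S442
G1 X349.49 Y30.73 F2147
M5
G00 X113.43 Y60.06
M3 S442
G1 X111.00 Y72.29 F2147
G1 X104.07 Y82.66
G1 X93.70 Y89.59
G1 X81.47 Y92.02
G1 X69.24 Y89.59
G1 X58.87 Y82.66
G1 X51.94 Y72.29
G1 X49.51 Y60.06
G1 X51.94 Y47.83
G1 X58.87 Y37.46
G1 X69.24 Y30.53
G1 X81.47 Y28.10
G1 X93.70 Y30.53
G1 X104.07 Y37.46
G1 X111.00 Y47.83
G1 X113.43 Y60.06
M5
G00 X299.92 Y116.77
M3 S442
G1 X307.10 Y113.17 F2147
G1 X312.35 Y107.94
G1 X315.67 Y101.08
G1 X317.05 Y92.58
G1 X316.49 Y82.45
G1 X314.00 Y70.69
G1 X309.57 Y57.30
G1 X303.21 Y42.27
M5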